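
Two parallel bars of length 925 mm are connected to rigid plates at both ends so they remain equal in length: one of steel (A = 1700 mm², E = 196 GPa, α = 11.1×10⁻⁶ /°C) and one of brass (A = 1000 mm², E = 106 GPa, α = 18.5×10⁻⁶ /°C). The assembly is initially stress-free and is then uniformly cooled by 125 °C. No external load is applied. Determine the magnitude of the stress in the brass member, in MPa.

σ ≈ 74.4 MPa (tensile)

The brass has the larger α, so on cooling it would change length more than the steel if both were free. The rigid plates force a common final length, so the brass is put into tension and the steel into compression, with equal and opposite forces P (no external load).
Compatibility of the two members (thermal + elastic change equal): (α₁ − α₂)ΔT = P·[1/(A₁E₁) + 1/(A₂E₂)].
|α₁ − α₂|·ΔT = 7.4×10⁻⁶ × 125 = 0.000925.
1/(A₁E₁) + 1/(A₂E₂) = 1/(1700×196×10³) + 1/(1000×106×10³) = 1.244×10⁻⁸ N⁻¹.
P = 0.000925 / 1.244×10⁻⁸ = 74390 N = 74.39 kN.
σ_{brass} = P/A₂ = 74390/1000 = 74.39 MPa, tensile.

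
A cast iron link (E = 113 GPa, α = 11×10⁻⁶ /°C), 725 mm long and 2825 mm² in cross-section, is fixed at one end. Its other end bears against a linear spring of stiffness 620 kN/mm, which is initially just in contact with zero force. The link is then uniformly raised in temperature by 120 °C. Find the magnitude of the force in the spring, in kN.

P ≈ 246 kN

The unrestrained thermal change is αΔT L = 11×10⁻⁶ × 120 × 725 = 0.957 mm.
With a force P in the spring, the elastic change of the link is PL/(AE) and that of the spring is P/k; compatibility requires their sum to equal δ_free.
P [ L/(AE) + 1/k ] = δ_free → P [ 725/(2825×113×10³) + 1/(620×10³) ] = 0.957.
P = 0.957 / 3.884×10⁻⁶ = 246400 N.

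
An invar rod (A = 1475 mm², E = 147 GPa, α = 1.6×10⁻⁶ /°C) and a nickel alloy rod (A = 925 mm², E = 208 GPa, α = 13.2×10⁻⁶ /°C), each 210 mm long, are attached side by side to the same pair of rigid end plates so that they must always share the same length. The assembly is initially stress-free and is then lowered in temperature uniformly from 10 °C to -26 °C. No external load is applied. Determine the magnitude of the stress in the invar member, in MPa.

σ ≈ 28.9 MPa (compressive)

The nickel alloy has the larger α, so on cooling it would change length more than the invar if both were free. The rigid plates force a common final length, so the nickel alloy is put into tension and the invar into compression, with equal and opposite forces P (no external load).
Equating the net (thermal + elastic) strains gives |α₁ − α₂|·ΔT = P·[1/(A₁E₁) + 1/(A₂E₂)].
|α₁ − α₂|·ΔT = 11.6×10⁻⁶ × 36 = 0.0004176.
1/(A₁E₁) + 1/(A₂E₂) = 1/(1475×147×10³) + 1/(925×208×10³) = 9.81×10⁻⁹ N⁻¹.
So P = 0.0004176 / 9.81×10⁻⁹ = 42.57 kN.
σ_{invar} = P/A₁ = 42570/1475 = 28.86 MPa, compressive.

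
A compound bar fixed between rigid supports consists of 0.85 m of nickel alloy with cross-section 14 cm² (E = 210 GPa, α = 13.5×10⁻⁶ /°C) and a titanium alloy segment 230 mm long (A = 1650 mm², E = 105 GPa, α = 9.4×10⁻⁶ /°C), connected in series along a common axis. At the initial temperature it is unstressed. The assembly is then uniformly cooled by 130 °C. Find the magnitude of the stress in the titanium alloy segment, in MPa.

σ ≈ 255 MPa (tensile)

Free thermal contraction of the whole bar: Σ αᵢΔT Lᵢ = 13.5×10⁻⁶×130×850 + 9.4×10⁻⁶×130×230 = 1.773 mm.
The rigid supports impose zero overall length change; the single axial force P common to all segments must satisfy P Σ Lᵢ/(AᵢEᵢ) = δ_free.
The series flexibility is Σ Lᵢ/(AᵢEᵢ) = 850/(1400×210×10³) + 230/(1650×105×10³) = 4.219×10⁻⁶ mm/N.
P = 1.773 / 4.219×10⁻⁶ = 420200 N = 420.2 kN, tensile.
σ_{titanium alloy} = P / A = 420200 / 1650 = 254.7 MPa.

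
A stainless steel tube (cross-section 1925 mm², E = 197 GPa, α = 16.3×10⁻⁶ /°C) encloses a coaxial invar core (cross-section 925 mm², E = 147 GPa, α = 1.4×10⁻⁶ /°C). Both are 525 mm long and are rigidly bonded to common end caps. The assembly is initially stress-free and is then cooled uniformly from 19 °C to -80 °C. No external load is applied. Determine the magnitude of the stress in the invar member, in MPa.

The stainless steel has the larger α, so on cooling it would change length more than the invar if both were free. The rigid plates force a common final length, so the stainless steel is put into tension and the invar into compression, with equal and opposite forces P (no external load).
Equating the net (thermal + elastic) strains gives |α₁ − α₂|·ΔT = P·[1/(A₁E₁) + 1/(A₂E₂)].
|α₁ − α₂|·ΔT = 14.9×10⁻⁶ × 99 = 0.001475.
1/(A₁E₁) + 1/(A₂E₂) = 1/(1925×197×10³) + 1/(925×147×10³) = 9.991×10⁻⁹ N⁻¹.
So P = 0.001475 / 9.991×10⁻⁹ = 147.6 kN.
σ_{invar} = P/A₂ = 147600/925 = 159.6 MPa, compressive.

σ ≈ 160 MPa (compressive)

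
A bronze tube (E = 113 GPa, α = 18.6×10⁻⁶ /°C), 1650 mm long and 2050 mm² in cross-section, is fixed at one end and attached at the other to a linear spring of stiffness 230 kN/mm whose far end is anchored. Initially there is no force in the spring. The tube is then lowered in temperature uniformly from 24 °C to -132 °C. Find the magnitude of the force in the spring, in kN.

The unrestrained thermal change is αΔT L = 18.6×10⁻⁶ × 156 × 1650 = 4.788 mm.
With a force P in the spring, the elastic change of the tube is PL/(AE) and that of the spring is P/k; compatibility requires their sum to equal δ_free.
So P = δ_free / [L/(AE) + 1/k] = 4.788 / [ 1650/(2050×113×10³) + 1/(230×10³) ].
P = 4.788 / 1.147×10⁻⁵ = 417400 N.

P ≈ 417 kN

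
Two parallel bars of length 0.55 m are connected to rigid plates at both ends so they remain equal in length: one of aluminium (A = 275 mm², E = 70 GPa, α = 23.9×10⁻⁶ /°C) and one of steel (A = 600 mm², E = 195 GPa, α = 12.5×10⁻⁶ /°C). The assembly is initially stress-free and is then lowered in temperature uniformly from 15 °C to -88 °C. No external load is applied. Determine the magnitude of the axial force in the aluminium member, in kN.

Both members must finish at the same length. With the larger α, the aluminium tends to over-contract; the plates restrain it, putting the aluminium in tension and the steel in compression. With no external load the two internal forces are equal and opposite, magnitude P.
Compatibility of the two members (thermal + elastic change equal): (α₁ − α₂)ΔT = P·[1/(A₁E₁) + 1/(A₂E₂)].
|α₁ − α₂|·ΔT = 11.4×10⁻⁶ × 103 = 0.001174.
1/(A₁E₁) + 1/(A₂E₂) = 1/(275×70×10³) + 1/(600×195×10³) = 6.05×10⁻⁸ N⁻¹.
P = 0.001174 / 6.05×10⁻⁸ = 19410 N = 19.41 kN.

P ≈ 19.4 kN (tensile in the aluminium)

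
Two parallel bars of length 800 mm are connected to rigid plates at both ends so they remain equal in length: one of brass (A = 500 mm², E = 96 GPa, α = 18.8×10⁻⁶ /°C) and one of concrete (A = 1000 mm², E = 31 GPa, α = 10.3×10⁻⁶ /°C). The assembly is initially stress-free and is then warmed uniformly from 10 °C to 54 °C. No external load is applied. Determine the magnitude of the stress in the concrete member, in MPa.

σ ≈ 7.04 MPa (tensile)

Equilibrium of a rigid end plate with no external load gives equal and opposite internal forces ±P in the two members. Since α_{brass} > α_{concrete}, heating drives the brass into compression and the concrete into tension.
Compatibility of the two members (thermal + elastic change equal): (α₁ − α₂)ΔT = P·[1/(A₁E₁) + 1/(A₂E₂)].
|α₁ − α₂|·ΔT = 8.5×10⁻⁶ × 44 = 0.000374.
1/(A₁E₁) + 1/(A₂E₂) = 1/(500×96×10³) + 1/(1000×31×10³) = 5.309×10⁻⁸ N⁻¹.
So P = 0.000374 / 5.309×10⁻⁸ = 7.044 kN.
σ_{concrete} = P/A₂ = 7044/1000 = 7.044 MPa, tensile.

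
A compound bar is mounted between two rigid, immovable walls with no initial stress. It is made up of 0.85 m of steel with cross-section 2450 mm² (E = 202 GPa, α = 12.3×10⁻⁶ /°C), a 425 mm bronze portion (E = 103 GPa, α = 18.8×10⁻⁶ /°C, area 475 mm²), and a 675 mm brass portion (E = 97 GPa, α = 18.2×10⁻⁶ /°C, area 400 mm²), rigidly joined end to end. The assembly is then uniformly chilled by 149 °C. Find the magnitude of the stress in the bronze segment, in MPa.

σ ≈ 347 MPa (tensile)

Free thermal contraction of the whole bar: Σ αᵢΔT Lᵢ = 12.3×10⁻⁶×149×850 + 18.8×10⁻⁶×149×425 + 18.2×10⁻⁶×149×675 = 4.579 mm.
Since the ends are fixed, an axial force P builds up, equal in every segment, with P · Σ Lᵢ/(AᵢEᵢ) = δ_free.
Σ Lᵢ/(AᵢEᵢ) = 850/(2450×202×10³) + 425/(475×103×10³) + 675/(400×97×10³) = 2.78×10⁻⁵ mm/N.
So P = 4.579 / 2.78×10⁻⁵ = 164.7 kN, tensile.
σ_{bronze} = P / A = 164700 / 475 = 346.7 MPa.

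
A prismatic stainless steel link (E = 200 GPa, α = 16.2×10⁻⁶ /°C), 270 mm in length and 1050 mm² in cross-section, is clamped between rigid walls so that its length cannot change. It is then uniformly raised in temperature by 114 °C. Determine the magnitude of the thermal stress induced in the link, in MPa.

σ ≈ 369 MPa (compressive)

Because both ends are immovable the net strain is zero, and the suppressed thermal strain is αΔT = 16.2×10⁻⁶ × 114 = 1846.8×10⁻⁶.
σ = EαΔT = 200×10³ × 16.2×10⁻⁶ × 114 = 369.4 MPa (compressive; the link is trying to expand).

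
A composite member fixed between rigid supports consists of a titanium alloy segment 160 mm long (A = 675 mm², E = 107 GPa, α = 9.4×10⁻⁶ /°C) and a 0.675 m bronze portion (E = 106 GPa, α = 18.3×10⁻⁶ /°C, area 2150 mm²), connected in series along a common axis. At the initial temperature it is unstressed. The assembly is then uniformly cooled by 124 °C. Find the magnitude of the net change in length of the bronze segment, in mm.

|ΔL| ≈ 0.549 mm

With the walls removed the bar would change length by δ_free = Σ αᵢΔT Lᵢ = 9.4×10⁻⁶×124×160 + 18.3×10⁻⁶×124×675 = 1.718 mm.
Since the ends are fixed, an axial force P builds up, equal in every segment, with P · Σ Lᵢ/(AᵢEᵢ) = δ_free.
Σ Lᵢ/(AᵢEᵢ) = 160/(675×107×10³) + 675/(2150×106×10³) = 5.177×10⁻⁶ mm/N.
Hence P = δ_free / Σ(L/AE) = 1.718/5.177×10⁻⁶ = 331.9 kN (tensile).
For the bronze segment, free thermal change = 18.3×10⁻⁶×124×675 = 1.532 mm and elastic change from P = 331900×675/(2150×106×10³) = 0.983 mm; these oppose, so the net change is 0.549 mm (segment shortens).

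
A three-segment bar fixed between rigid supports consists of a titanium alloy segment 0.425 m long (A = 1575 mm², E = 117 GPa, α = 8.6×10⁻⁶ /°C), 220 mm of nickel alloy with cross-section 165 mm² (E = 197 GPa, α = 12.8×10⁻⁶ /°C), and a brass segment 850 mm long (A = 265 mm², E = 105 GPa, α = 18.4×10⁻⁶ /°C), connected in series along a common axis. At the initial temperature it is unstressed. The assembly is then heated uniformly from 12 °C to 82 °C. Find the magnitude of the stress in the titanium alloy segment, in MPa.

σ ≈ 24.8 MPa (compressive)

With the walls removed the bar would change length by δ_free = Σ αᵢΔT Lᵢ = 8.6×10⁻⁶×70×425 + 12.8×10⁻⁶×70×220 + 18.4×10⁻⁶×70×850 = 1.548 mm.
Since the ends are fixed, an axial force P builds up, equal in every segment, with P · Σ Lᵢ/(AᵢEᵢ) = δ_free.
Σ Lᵢ/(AᵢEᵢ) = 425/(1575×117×10³) + 220/(165×197×10³) + 850/(265×105×10³) = 3.962×10⁻⁵ mm/N.
Hence P = δ_free / Σ(L/AE) = 1.548/3.962×10⁻⁵ = 39.06 kN (compressive).
σ_{titanium alloy} = P / A = 39060 / 1575 = 24.8 MPa.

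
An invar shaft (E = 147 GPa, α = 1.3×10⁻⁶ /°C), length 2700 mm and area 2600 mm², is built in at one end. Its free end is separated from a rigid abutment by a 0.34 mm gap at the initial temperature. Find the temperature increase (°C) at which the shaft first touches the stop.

ΔT ≈ 96.9 °C

Contact occurs when the free expansion equals the gap: αΔT L = 0.34 mm.
ΔT = 0.34 / (1.3×10⁻⁶ × 2700) = 96.87 °C.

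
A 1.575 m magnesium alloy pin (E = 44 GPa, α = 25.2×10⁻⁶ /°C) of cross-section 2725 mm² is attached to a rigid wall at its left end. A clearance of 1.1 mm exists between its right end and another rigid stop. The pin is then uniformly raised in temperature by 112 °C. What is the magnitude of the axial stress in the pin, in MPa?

σ ≈ 93.5 MPa (compressive)

Free thermal elongation = αΔT L = 25.2×10⁻⁶ × 112 × 1575 = 4.445 mm.
The gap closes (δ_free > 1.1 mm) and the wall then resists a further 4.445 − 1.1 = 3.345 mm of expansion.
So σ = E(δ_free − g)/L = 44×10³ × 3.345/1575 = 93.46 MPa.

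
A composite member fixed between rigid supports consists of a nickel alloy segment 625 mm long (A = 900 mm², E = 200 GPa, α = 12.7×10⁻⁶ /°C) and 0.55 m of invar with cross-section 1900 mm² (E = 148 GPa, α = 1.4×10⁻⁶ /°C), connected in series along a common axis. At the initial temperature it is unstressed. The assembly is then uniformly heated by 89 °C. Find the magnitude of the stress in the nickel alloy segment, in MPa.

σ ≈ 159 MPa (compressive)

With the walls removed the bar would change length by δ_free = Σ αᵢΔT Lᵢ = 12.7×10⁻⁶×89×625 + 1.4×10⁻⁶×89×550 = 0.775 mm.
The walls prevent any net length change, so an axial force P (same in every segment) develops. Compatibility: P · Σ Lᵢ/(AᵢEᵢ) = δ_free.
Σ Lᵢ/(AᵢEᵢ) = 625/(900×200×10³) + 550/(1900×148×10³) = 5.428×10⁻⁶ mm/N.
So P = 0.775 / 5.428×10⁻⁶ = 142.8 kN, compressive.
σ_{nickel alloy} = P / A = 142800 / 900 = 158.6 MPa.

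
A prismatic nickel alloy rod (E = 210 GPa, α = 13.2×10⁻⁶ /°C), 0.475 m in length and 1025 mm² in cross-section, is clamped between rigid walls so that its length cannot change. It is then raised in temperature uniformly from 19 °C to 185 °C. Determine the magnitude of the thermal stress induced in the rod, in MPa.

σ ≈ 460 MPa (compressive)

The supports are rigid, so the total axial strain is zero. The restrained thermal strain is ε = αΔT = 13.2×10⁻⁶ × 166 = 2191.2×10⁻⁶.
σ = EαΔT = 210×10³ × 13.2×10⁻⁶ × 166 = 460.2 MPa (compressive; the rod is trying to expand).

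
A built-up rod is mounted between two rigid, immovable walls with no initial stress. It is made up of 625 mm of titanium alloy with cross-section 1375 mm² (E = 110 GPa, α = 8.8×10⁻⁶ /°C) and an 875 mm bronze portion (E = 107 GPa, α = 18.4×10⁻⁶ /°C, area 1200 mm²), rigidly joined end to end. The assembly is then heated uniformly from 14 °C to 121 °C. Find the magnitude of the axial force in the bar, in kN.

P ≈ 211 kN (compressive)

If the supports were absent, the total length change would be Σ αᵢΔT Lᵢ = 8.8×10⁻⁶×107×625 + 18.4×10⁻⁶×107×875 = 2.311 mm.
Since the ends are fixed, an axial force P builds up, equal in every segment, with P · Σ Lᵢ/(AᵢEᵢ) = δ_free.
Σ Lᵢ/(AᵢEᵢ) = 625/(1375×110×10³) + 875/(1200×107×10³) = 1.095×10⁻⁵ mm/N.
Hence P = δ_free / Σ(L/AE) = 2.311/1.095×10⁻⁵ = 211.1 kN (compressive).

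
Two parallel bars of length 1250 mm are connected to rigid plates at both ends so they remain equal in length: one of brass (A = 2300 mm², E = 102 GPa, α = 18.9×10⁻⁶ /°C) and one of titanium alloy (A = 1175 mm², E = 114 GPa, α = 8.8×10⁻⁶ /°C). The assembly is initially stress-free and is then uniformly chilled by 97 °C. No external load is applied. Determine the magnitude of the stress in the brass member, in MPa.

Both members must finish at the same length. With the larger α, the brass tends to over-contract; the plates restrain it, putting the brass in tension and the titanium alloy in compression. With no external load the two internal forces are equal and opposite, magnitude P.
Compatibility of the two members (thermal + elastic change equal): (α₁ − α₂)ΔT = P·[1/(A₁E₁) + 1/(A₂E₂)].
|α₁ − α₂|·ΔT = 10.1×10⁻⁶ × 97 = 0.0009797.
1/(A₁E₁) + 1/(A₂E₂) = 1/(2300×102×10³) + 1/(1175×114×10³) = 1.173×10⁻⁸ N⁻¹.
P = 0.0009797 / 1.173×10⁻⁸ = 83530 N = 83.53 kN.
σ_{brass} = P/A₁ = 83530/2300 = 36.32 MPa, tensile.

σ ≈ 36.3 MPa (tensile)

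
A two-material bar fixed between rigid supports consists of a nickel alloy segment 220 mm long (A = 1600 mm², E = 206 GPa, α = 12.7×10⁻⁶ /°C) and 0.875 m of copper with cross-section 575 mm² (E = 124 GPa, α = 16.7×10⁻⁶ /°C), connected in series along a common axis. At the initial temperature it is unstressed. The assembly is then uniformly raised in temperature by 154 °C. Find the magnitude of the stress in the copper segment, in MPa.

Free thermal expansion of the whole bar: Σ αᵢΔT Lᵢ = 12.7×10⁻⁶×154×220 + 16.7×10⁻⁶×154×875 = 2.681 mm.
Since the ends are fixed, an axial force P builds up, equal in every segment, with P · Σ Lᵢ/(AᵢEᵢ) = δ_free.
Σ Lᵢ/(AᵢEᵢ) = 220/(1600×206×10³) + 875/(575×124×10³) = 1.294×10⁻⁵ mm/N.
Hence P = δ_free / Σ(L/AE) = 2.681/1.294×10⁻⁵ = 207.2 kN (compressive).
σ_{copper} = P / A = 207200 / 575 = 360.3 MPa.

σ ≈ 360 MPa (compressive)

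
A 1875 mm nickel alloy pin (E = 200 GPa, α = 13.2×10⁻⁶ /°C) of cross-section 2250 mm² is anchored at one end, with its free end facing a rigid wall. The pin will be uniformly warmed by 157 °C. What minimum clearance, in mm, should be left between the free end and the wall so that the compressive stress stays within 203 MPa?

g ≈ 1.98 mm

Free expansion if unrestrained: δ_free = αΔT L = 13.2×10⁻⁶ × 157 × 1875 = 3.886 mm.
At the allowable stress the elastic shortening the wall may impose is σL/E = 203 × 1875 / (200×10³) = 1.903 mm.
So the gap has to take up the difference, g_min = δ_free − σL/E = 3.886 − 1.903 = 1.983 mm.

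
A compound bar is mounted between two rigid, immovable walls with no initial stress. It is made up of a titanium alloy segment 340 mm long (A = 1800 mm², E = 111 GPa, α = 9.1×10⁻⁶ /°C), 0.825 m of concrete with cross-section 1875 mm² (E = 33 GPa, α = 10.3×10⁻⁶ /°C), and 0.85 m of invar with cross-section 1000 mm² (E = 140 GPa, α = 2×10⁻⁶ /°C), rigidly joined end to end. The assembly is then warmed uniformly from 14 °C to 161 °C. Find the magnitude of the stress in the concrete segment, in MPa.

Free thermal expansion of the whole bar: Σ αᵢΔT Lᵢ = 9.1×10⁻⁶×147×340 + 10.3×10⁻⁶×147×825 + 2×10⁻⁶×147×850 = 1.954 mm.
The rigid supports impose zero overall length change; the single axial force P common to all segments must satisfy P Σ Lᵢ/(AᵢEᵢ) = δ_free.
Σ Lᵢ/(AᵢEᵢ) = 340/(1800×111×10³) + 825/(1875×33×10³) + 850/(1000×140×10³) = 2.111×10⁻⁵ mm/N.
Hence P = δ_free / Σ(L/AE) = 1.954/2.111×10⁻⁵ = 92.57 kN (compressive).
σ_{concrete} = P / A = 92570 / 1875 = 49.37 MPa.

σ ≈ 49.4 MPa (compressive)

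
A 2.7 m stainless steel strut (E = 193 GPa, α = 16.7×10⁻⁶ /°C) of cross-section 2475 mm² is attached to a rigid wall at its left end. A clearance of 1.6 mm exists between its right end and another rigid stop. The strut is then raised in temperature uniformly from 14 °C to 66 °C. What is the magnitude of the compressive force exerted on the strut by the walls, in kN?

Free thermal elongation = αΔT L = 16.7×10⁻⁶ × 52 × 2700 = 2.345 mm.
The gap closes (δ_free > 1.6 mm) and the wall then resists a further 2.345 − 1.6 = 0.7447 mm of expansion.
That suppressed elongation corresponds to σ = E·Δ/L = 193×10³ × 0.7447/2700 = 53.23 MPa.
Force on the wall = σA = 53.23 × 2475 mm² = 131.7 kN.

P ≈ 132 kN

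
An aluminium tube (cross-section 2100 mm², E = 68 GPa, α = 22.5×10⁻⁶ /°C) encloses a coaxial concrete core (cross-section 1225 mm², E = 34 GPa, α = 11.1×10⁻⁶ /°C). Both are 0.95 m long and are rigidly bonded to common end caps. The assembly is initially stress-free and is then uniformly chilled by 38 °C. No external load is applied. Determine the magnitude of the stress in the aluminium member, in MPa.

σ ≈ 6.65 MPa (tensile)

Both members must finish at the same length. With the larger α, the aluminium tends to over-contract; the plates restrain it, putting the aluminium in tension and the concrete in compression. With no external load the two internal forces are equal and opposite, magnitude P.
Setting the final lengths equal and cancelling L: (α₁ − α₂)ΔT = P/(A₁E₁) + P/(A₂E₂).
|α₁ − α₂|·ΔT = 11.4×10⁻⁶ × 38 = 0.0004332.
1/(A₁E₁) + 1/(A₂E₂) = 1/(2100×68×10³) + 1/(1225×34×10³) = 3.101×10⁻⁸ N⁻¹.
So P = 0.0004332 / 3.101×10⁻⁸ = 13.97 kN.
σ_{aluminium} = P/A₁ = 13970/2100 = 6.652 MPa, tensile.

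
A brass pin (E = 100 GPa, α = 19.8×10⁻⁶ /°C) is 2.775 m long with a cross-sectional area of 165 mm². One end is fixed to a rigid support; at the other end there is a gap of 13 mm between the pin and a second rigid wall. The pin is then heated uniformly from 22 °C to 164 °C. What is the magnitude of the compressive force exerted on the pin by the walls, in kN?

Free thermal elongation = αΔT L = 19.8×10⁻⁶ × 142 × 2775 = 7.802 mm.
Since δ_free = 7.8 mm is less than the 13 mm gap, the pin never touches the wall. No axial force develops.

P ≈ 0 kN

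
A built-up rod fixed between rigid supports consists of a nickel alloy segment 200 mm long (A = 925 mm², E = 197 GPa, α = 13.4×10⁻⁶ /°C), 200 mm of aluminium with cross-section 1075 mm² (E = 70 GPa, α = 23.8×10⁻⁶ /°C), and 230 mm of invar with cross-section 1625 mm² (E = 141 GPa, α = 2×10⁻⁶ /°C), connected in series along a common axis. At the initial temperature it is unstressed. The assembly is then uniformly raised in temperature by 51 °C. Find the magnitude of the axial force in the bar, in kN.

With the walls removed the bar would change length by δ_free = Σ αᵢΔT Lᵢ = 13.4×10⁻⁶×51×200 + 23.8×10⁻⁶×51×200 + 2×10⁻⁶×51×230 = 0.4029 mm.
The walls prevent any net length change, so an axial force P (same in every segment) develops. Compatibility: P · Σ Lᵢ/(AᵢEᵢ) = δ_free.
Σ Lᵢ/(AᵢEᵢ) = 200/(925×197×10³) + 200/(1075×70×10³) + 230/(1625×141×10³) = 4.759×10⁻⁶ mm/N.
P = 0.4029 / 4.759×10⁻⁶ = 84660 N = 84.66 kN, compressive.

P ≈ 84.7 kN (compressive)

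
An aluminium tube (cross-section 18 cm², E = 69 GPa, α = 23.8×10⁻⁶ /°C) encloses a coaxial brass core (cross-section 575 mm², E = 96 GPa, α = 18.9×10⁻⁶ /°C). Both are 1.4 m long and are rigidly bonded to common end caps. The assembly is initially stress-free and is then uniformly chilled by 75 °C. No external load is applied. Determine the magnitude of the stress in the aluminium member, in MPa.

Equilibrium of a rigid end plate with no external load gives equal and opposite internal forces ±P in the two members. Since α_{aluminium} > α_{brass}, cooling drives the aluminium into tension and the brass into compression.
Setting the final lengths equal and cancelling L: (α₁ − α₂)ΔT = P/(A₁E₁) + P/(A₂E₂).
|α₁ − α₂|·ΔT = 4.9×10⁻⁶ × 75 = 0.0003675.
1/(A₁E₁) + 1/(A₂E₂) = 1/(1800×69×10³) + 1/(575×96×10³) = 2.617×10⁻⁸ N⁻¹.
P = 0.0003675 / 2.617×10⁻⁸ = 14040 N = 14.04 kN.
σ_{aluminium} = P/A₁ = 14040/1800 = 7.802 MPa, tensile.

σ ≈ 7.8 MPa (tensile)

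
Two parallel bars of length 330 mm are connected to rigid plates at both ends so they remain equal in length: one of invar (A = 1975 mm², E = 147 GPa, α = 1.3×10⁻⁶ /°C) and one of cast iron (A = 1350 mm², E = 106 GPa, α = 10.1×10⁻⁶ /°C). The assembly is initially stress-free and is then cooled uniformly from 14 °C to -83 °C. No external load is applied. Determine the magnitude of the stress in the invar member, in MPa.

σ ≈ 41.4 MPa (compressive)

Equilibrium of a rigid end plate with no external load gives equal and opposite internal forces ±P in the two members. Since α_{cast iron} > α_{invar}, cooling drives the cast iron into tension and the invar into compression.
Setting the final lengths equal and cancelling L: (α₁ − α₂)ΔT = P/(A₁E₁) + P/(A₂E₂).
|α₁ − α₂|·ΔT = 8.8×10⁻⁶ × 97 = 0.0008536.
1/(A₁E₁) + 1/(A₂E₂) = 1/(1975×147×10³) + 1/(1350×106×10³) = 1.043×10⁻⁸ N⁻¹.
So P = 0.0008536 / 1.043×10⁻⁸ = 81.82 kN.
σ_{invar} = P/A₁ = 81820/1975 = 41.43 MPa, compressive.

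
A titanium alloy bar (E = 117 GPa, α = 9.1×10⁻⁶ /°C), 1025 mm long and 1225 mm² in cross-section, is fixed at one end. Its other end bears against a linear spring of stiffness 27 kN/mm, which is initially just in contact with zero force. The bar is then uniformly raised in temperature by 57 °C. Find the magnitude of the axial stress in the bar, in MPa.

The unrestrained thermal change is αΔT L = 9.1×10⁻⁶ × 57 × 1025 = 0.5317 mm.
Let P be the compressive force at the spring. The bar shortens elastically by PL/(AE) and the spring compresses by P/k; together these equal δ_free.
So P = δ_free / [L/(AE) + 1/k] = 0.5317 / [ 1025/(1225×117×10³) + 1/(27×10³) ].
P = 0.5317 / 4.419×10⁻⁵ = 12030 N.
σ = P/A = 12030/1225 = 9.822 MPa.

σ ≈ 9.82 MPa (compressive)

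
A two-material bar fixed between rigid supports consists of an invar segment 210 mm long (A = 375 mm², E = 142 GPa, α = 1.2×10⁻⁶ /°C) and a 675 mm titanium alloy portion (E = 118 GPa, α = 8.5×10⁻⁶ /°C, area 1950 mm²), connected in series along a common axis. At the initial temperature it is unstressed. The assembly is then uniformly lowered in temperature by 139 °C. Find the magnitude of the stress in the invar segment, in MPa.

σ ≈ 323 MPa (tensile)

With the walls removed the bar would change length by δ_free = Σ αᵢΔT Lᵢ = 1.2×10⁻⁶×139×210 + 8.5×10⁻⁶×139×675 = 0.8325 mm.
The walls prevent any net length change, so an axial force P (same in every segment) develops. Compatibility: P · Σ Lᵢ/(AᵢEᵢ) = δ_free.
The series flexibility is Σ Lᵢ/(AᵢEᵢ) = 210/(375×142×10³) + 675/(1950×118×10³) = 6.877×10⁻⁶ mm/N.
So P = 0.8325 / 6.877×10⁻⁶ = 121.1 kN, tensile.
σ_{invar} = P / A = 121100 / 375 = 322.8 MPa.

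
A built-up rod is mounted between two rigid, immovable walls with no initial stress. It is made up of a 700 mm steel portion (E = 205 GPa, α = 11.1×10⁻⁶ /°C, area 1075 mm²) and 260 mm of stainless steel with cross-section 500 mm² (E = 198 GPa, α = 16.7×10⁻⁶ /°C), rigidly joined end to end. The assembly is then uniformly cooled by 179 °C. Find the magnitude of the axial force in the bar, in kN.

Free thermal contraction of the whole bar: Σ αᵢΔT Lᵢ = 11.1×10⁻⁶×179×700 + 16.7×10⁻⁶×179×260 = 2.168 mm.
The rigid supports impose zero overall length change; the single axial force P common to all segments must satisfy P Σ Lᵢ/(AᵢEᵢ) = δ_free.
Σ Lᵢ/(AᵢEᵢ) = 700/(1075×205×10³) + 260/(500×198×10³) = 5.803×10⁻⁶ mm/N.
Hence P = δ_free / Σ(L/AE) = 2.168/5.803×10⁻⁶ = 373.6 kN (tensile).

P ≈ 374 kN (tensile)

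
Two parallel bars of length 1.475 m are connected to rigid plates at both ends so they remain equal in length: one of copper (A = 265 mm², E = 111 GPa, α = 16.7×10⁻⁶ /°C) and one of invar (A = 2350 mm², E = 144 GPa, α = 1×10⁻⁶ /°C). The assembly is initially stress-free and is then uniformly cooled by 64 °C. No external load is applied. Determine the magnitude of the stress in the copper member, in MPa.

Equilibrium of a rigid end plate with no external load gives equal and opposite internal forces ±P in the two members. Since α_{copper} > α_{invar}, cooling drives the copper into tension and the invar into compression.
Compatibility of the two members (thermal + elastic change equal): (α₁ − α₂)ΔT = P·[1/(A₁E₁) + 1/(A₂E₂)].
|α₁ − α₂|·ΔT = 15.7×10⁻⁶ × 64 = 0.001005.
1/(A₁E₁) + 1/(A₂E₂) = 1/(265×111×10³) + 1/(2350×144×10³) = 3.695×10⁻⁸ N⁻¹.
P = 0.001005 / 3.695×10⁻⁸ = 27190 N = 27.19 kN.
σ_{copper} = P/A₁ = 27190/265 = 102.6 MPa, tensile.

σ ≈ 103 MPa (tensile)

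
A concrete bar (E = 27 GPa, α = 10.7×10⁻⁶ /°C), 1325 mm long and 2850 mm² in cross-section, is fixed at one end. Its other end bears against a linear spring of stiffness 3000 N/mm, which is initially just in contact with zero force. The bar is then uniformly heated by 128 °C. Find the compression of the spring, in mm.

The unrestrained thermal change is αΔT L = 10.7×10⁻⁶ × 128 × 1325 = 1.815 mm.
Let P be the compressive force at the spring. The bar shortens elastically by PL/(AE) and the spring compresses by P/k; together these equal δ_free.
So P = δ_free / [L/(AE) + 1/k] = 1.815 / [ 1325/(2850×27×10³) + 1/(3000) ].
P = 1.815 / 0.0003506 = 5177 N.
Spring compression = P/k = 5177/(3000) = 1.726 mm.

δ ≈ 1.73 mm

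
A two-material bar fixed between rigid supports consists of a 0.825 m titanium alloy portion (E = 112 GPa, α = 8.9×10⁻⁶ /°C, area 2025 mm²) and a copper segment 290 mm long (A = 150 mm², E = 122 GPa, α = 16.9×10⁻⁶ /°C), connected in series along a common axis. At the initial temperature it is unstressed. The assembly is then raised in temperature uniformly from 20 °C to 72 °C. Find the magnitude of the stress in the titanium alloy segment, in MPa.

σ ≈ 16.1 MPa (compressive)

Free thermal expansion of the whole bar: Σ αᵢΔT Lᵢ = 8.9×10⁻⁶×52×825 + 16.9×10⁻⁶×52×290 = 0.6367 mm.
The walls prevent any net length change, so an axial force P (same in every segment) develops. Compatibility: P · Σ Lᵢ/(AᵢEᵢ) = δ_free.
Σ Lᵢ/(AᵢEᵢ) = 825/(2025×112×10³) + 290/(150×122×10³) = 1.948×10⁻⁵ mm/N.
Hence P = δ_free / Σ(L/AE) = 0.6367/1.948×10⁻⁵ = 32.68 kN (compressive).
σ_{titanium alloy} = P / A = 32680 / 2025 = 16.14 MPa.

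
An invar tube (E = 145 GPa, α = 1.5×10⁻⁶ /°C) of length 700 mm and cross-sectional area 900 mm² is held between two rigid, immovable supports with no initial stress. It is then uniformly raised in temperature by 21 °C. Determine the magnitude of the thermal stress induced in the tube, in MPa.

With length fixed, the mechanical strain must cancel the thermal strain αΔT = 1.5×10⁻⁶ × 21 = 31.5×10⁻⁶.
The stress required to suppress this strain is σ = Eε = 145×10³ × 31.5×10⁻⁶ = 4.567 MPa, compressive since the tube is trying to expand.

σ ≈ 4.57 MPa (compressive)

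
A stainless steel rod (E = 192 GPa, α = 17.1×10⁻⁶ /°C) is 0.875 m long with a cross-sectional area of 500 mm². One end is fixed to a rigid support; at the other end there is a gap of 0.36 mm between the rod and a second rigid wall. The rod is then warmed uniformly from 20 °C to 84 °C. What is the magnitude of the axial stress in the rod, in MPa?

σ ≈ 131 MPa (compressive)

Unrestrained expansion: δ_free = αΔT L = 17.1×10⁻⁶ × 64 × 875 = 0.9576 mm.
The gap closes (δ_free > 0.36 mm) and the wall then resists a further 0.9576 − 0.36 = 0.5976 mm of expansion.
That suppressed elongation corresponds to σ = E·Δ/L = 192×10³ × 0.5976/875 = 131.1 MPa.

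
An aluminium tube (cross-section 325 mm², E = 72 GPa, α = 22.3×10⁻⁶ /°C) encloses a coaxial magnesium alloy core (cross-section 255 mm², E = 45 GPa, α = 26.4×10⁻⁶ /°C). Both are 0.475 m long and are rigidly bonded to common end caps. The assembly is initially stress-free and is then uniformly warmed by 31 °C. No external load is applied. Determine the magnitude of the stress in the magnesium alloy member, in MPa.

Equilibrium of a rigid end plate with no external load gives equal and opposite internal forces ±P in the two members. Since α_{magnesium alloy} > α_{aluminium}, heating drives the magnesium alloy into compression and the aluminium into tension.
Equating the net (thermal + elastic) strains gives |α₁ − α₂|·ΔT = P·[1/(A₁E₁) + 1/(A₂E₂)].
|α₁ − α₂|·ΔT = 4.1×10⁻⁶ × 31 = 0.0001271.
1/(A₁E₁) + 1/(A₂E₂) = 1/(325×72×10³) + 1/(255×45×10³) = 1.299×10⁻⁷ N⁻¹.
So P = 0.0001271 / 1.299×10⁻⁷ = 0.9786 kN.
σ_{magnesium alloy} = P/A₂ = 978.6/255 = 3.838 MPa, compressive.

σ ≈ 3.84 MPa (compressive)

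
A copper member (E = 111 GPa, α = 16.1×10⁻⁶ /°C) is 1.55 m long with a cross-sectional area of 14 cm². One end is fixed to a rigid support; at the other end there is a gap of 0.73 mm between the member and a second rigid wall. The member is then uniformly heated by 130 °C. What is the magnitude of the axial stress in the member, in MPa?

σ ≈ 180 MPa (compressive)

Unrestrained expansion: δ_free = αΔT L = 16.1×10⁻⁶ × 130 × 1550 = 3.244 mm.
The gap closes (δ_free > 0.73 mm) and the wall then resists a further 3.244 − 0.73 = 2.514 mm of expansion.
So σ = E(δ_free − g)/L = 111×10³ × 2.514/1550 = 180 MPa.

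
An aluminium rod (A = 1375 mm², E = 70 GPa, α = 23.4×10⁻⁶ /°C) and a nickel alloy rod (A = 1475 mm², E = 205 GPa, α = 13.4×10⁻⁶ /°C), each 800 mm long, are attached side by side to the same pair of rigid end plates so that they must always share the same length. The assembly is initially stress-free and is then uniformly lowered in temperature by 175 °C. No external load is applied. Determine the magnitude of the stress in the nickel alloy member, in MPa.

Both members must finish at the same length. With the larger α, the aluminium tends to over-contract; the plates restrain it, putting the aluminium in tension and the nickel alloy in compression. With no external load the two internal forces are equal and opposite, magnitude P.
Equating the net (thermal + elastic) strains gives |α₁ − α₂|·ΔT = P·[1/(A₁E₁) + 1/(A₂E₂)].
|α₁ − α₂|·ΔT = 10×10⁻⁶ × 175 = 0.00175.
1/(A₁E₁) + 1/(A₂E₂) = 1/(1375×70×10³) + 1/(1475×205×10³) = 1.37×10⁻⁸ N⁻¹.
P = 0.00175 / 1.37×10⁻⁸ = 127800 N = 127.8 kN.
σ_{nickel alloy} = P/A₂ = 127800/1475 = 86.62 MPa, compressive.

σ ≈ 86.6 MPa (compressive)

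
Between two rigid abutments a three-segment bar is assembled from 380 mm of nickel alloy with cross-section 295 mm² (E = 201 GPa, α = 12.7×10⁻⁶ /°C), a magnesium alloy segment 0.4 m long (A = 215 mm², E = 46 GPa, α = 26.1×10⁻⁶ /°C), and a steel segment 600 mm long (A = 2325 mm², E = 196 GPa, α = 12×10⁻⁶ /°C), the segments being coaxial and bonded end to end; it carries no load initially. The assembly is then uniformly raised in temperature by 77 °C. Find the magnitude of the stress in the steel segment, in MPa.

Free thermal expansion of the whole bar: Σ αᵢΔT Lᵢ = 12.7×10⁻⁶×77×380 + 26.1×10⁻⁶×77×400 + 12×10⁻⁶×77×600 = 1.73 mm.
The rigid supports impose zero overall length change; the single axial force P common to all segments must satisfy P Σ Lᵢ/(AᵢEᵢ) = δ_free.
Σ Lᵢ/(AᵢEᵢ) = 380/(295×201×10³) + 400/(215×46×10³) + 600/(2325×196×10³) = 4.817×10⁻⁵ mm/N.
So P = 1.73 / 4.817×10⁻⁵ = 35.91 kN, compressive.
σ_{steel} = P / A = 35910 / 2325 = 15.45 MPa.

σ ≈ 15.4 MPa (compressive)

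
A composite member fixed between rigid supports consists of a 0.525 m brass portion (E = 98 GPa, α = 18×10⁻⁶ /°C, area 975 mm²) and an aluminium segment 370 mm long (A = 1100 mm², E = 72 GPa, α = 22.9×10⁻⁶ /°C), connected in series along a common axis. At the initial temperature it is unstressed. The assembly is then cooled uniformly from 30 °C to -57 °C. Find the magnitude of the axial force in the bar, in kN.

With the walls removed the bar would change length by δ_free = Σ αᵢΔT Lᵢ = 18×10⁻⁶×87×525 + 22.9×10⁻⁶×87×370 = 1.559 mm.
The rigid supports impose zero overall length change; the single axial force P common to all segments must satisfy P Σ Lᵢ/(AᵢEᵢ) = δ_free.
Σ Lᵢ/(AᵢEᵢ) = 525/(975×98×10³) + 370/(1100×72×10³) = 1.017×10⁻⁵ mm/N.
So P = 1.559 / 1.017×10⁻⁵ = 153.4 kN, tensile.

P ≈ 153 kN (tensile)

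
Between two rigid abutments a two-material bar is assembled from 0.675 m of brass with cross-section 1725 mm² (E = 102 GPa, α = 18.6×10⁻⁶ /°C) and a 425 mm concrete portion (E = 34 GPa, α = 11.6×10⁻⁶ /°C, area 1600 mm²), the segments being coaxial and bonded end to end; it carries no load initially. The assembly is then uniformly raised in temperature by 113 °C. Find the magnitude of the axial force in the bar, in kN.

Free thermal expansion of the whole bar: Σ αᵢΔT Lᵢ = 18.6×10⁻⁶×113×675 + 11.6×10⁻⁶×113×425 = 1.976 mm.
The rigid supports impose zero overall length change; the single axial force P common to all segments must satisfy P Σ Lᵢ/(AᵢEᵢ) = δ_free.
Σ Lᵢ/(AᵢEᵢ) = 675/(1725×102×10³) + 425/(1600×34×10³) = 1.165×10⁻⁵ mm/N.
So P = 1.976 / 1.165×10⁻⁵ = 169.6 kN, compressive.

P ≈ 170 kN (compressive)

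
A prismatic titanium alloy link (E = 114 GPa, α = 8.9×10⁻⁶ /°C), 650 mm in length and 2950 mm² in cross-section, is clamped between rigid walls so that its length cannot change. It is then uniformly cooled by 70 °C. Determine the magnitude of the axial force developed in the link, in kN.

Full restraint means ε = 0, so the stress is σ = EαΔT = 114×10³ × 8.9×10⁻⁶ × 70 = 71.02 MPa.
Then P = σA = 71.02 × 2950 mm² = 209.5 kN, tensile.

P ≈ 210 kN (tensile)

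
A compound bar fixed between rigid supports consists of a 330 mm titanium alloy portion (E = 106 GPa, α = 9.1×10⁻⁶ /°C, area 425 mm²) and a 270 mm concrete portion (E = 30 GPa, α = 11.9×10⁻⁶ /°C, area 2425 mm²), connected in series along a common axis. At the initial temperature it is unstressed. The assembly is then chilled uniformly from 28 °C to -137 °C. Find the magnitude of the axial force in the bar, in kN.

With the walls removed the bar would change length by δ_free = Σ αᵢΔT Lᵢ = 9.1×10⁻⁶×165×330 + 11.9×10⁻⁶×165×270 = 1.026 mm.
Since the ends are fixed, an axial force P builds up, equal in every segment, with P · Σ Lᵢ/(AᵢEᵢ) = δ_free.
Σ Lᵢ/(AᵢEᵢ) = 330/(425×106×10³) + 270/(2425×30×10³) = 1.104×10⁻⁵ mm/N.
Hence P = δ_free / Σ(L/AE) = 1.026/1.104×10⁻⁵ = 92.93 kN (tensile).

P ≈ 92.9 kN (tensile)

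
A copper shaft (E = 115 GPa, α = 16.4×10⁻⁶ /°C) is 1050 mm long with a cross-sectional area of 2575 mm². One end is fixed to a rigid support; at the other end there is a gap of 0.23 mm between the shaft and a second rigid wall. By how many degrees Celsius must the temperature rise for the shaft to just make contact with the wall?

ΔT ≈ 13.4 °C

The gap closes when αΔT L = 0.23 mm, since the shaft is still unstressed at that instant.
So ΔT = g/(αL) = 0.23/(16.4×10⁻⁶ × 1050) = 13.36 °C.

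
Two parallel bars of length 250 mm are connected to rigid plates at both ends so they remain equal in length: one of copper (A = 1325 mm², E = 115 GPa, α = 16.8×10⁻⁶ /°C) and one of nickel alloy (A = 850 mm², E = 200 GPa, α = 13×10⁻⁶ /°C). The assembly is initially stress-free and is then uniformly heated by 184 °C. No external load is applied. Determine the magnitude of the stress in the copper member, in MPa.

σ ≈ 42.4 MPa (compressive)

The copper has the larger α, so on heating it would change length more than the nickel alloy if both were free. The rigid plates force a common final length, so the copper is put into compression and the nickel alloy into tension, with equal and opposite forces P (no external load).
Equating the net (thermal + elastic) strains gives |α₁ − α₂|·ΔT = P·[1/(A₁E₁) + 1/(A₂E₂)].
|α₁ − α₂|·ΔT = 3.8×10⁻⁶ × 184 = 0.0006992.
1/(A₁E₁) + 1/(A₂E₂) = 1/(1325×115×10³) + 1/(850×200×10³) = 1.245×10⁻⁸ N⁻¹.
So P = 0.0006992 / 1.245×10⁻⁸ = 56.18 kN.
σ_{copper} = P/A₁ = 56180/1325 = 42.4 MPa, compressive.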